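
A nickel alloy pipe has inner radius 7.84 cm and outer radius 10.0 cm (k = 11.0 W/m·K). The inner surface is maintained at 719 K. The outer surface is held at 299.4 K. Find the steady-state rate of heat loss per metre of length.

Q' = 119 kW/m

Q' = 2πk·ΔT/ln(r₂/r₁) = 2π × 11.0 × 419.6 / ln(0.100/0.0784) = 1.19×10^5 W/m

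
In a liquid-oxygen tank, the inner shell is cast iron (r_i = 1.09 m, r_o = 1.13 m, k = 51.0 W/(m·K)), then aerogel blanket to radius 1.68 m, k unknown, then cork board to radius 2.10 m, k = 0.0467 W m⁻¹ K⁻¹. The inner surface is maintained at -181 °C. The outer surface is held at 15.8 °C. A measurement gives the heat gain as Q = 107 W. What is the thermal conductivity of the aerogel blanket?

k = 0.0141 W/m·K

ΣR = ΔT/Q = |-181 − 15.8|/107 = 1.839 K/W
Known resistances:
  R_cast iron = (1/1.09 − 1/1.13)/(4πk) = 0.03248/(4π·51.0) = 5.067×10^-5 K/W
  R_cork board = (1/1.68 − 1/2.10)/(4πk) = 0.1190/(4π·0.0467) = 0.2029 K/W
R_aerogel blanket = ΣR − ΣR_known = 1.839 − 0.2030 = 1.636 K/W
(1/r₁−1/r₂)/(4πk) = 1.636 ⇒ k = 0.2897/(4π·1.636) = 0.0141 W/m·K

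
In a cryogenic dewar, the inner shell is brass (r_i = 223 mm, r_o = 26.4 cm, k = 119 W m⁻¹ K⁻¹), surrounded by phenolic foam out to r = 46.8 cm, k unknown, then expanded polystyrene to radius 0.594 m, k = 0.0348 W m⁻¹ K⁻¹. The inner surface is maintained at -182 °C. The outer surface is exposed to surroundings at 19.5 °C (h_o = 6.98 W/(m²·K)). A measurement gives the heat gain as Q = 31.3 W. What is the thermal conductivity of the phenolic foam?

ΣR = ΔT/Q = |-182 − 19.5|/31.3 = 6.438 K/W
Known resistances:
  R_brass = (1/0.223 − 1/0.264)/(4πk) = 0.6964/(4π·119) = 4.657×10^-4 K/W
  R_expanded polystyrene = (1/0.468 − 1/0.594)/(4πk) = 0.4533/(4π·0.0348) = 1.036 K/W
  R_conv,out = 1/(4πr²h) = 1/(4π·0.594²·6.98) = 0.03231 K/W
R_phenolic foam = ΣR − ΣR_known = 6.438 − 1.069 = 5.369 K/W
(1/r₁−1/r₂)/(4πk) = 5.369 ⇒ k = 1.651/(4π·5.369) = 0.0245 W/m·K

k = 0.0245 W/m·K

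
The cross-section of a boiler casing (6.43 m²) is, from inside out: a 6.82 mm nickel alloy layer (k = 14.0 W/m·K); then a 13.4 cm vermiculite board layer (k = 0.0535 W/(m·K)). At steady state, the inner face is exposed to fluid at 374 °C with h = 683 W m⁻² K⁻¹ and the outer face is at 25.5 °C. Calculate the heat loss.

Q = 894 W

Resistance network (inner→outer):
  R_conv,in = 1/(hA) = 1/(683·6.43) = 2.277×10^-4 K/W
  R_nickel alloy = L/(kA) = 0.00682/(14.0·6.43) = 7.576×10^-5 K/W
  R_vermiculite board = L/(kA) = 0.134/(0.0535·6.43) = 0.3895 K/W
ΣR = 2.277×10^-4 + 7.576×10^-5 + 0.3895 = 0.3898 K/W
Q = ΔT/ΣR = (374 °C − 25.5 °C)/0.3898 = 894 W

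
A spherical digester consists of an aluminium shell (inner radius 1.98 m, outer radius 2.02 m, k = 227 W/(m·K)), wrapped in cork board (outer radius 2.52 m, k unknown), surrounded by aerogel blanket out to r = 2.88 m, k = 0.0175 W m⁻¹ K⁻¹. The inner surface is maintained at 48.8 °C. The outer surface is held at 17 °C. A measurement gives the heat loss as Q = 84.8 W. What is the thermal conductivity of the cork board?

k = 0.0523 W/m·K

ΣR = ΔT/Q = |48.8 − 17|/84.8 = 0.3750 K/W
Known resistances:
  R_aluminium = (1/1.98 − 1/2.02)/(4πk) = 0.01000/(4π·227) = 3.506×10^-6 K/W
  R_aerogel blanket = (1/2.52 − 1/2.88)/(4πk) = 0.04960/(4π·0.0175) = 0.2256 K/W
R_cork board = ΣR − ΣR_known = 0.3750 − 0.2256 = 0.1494 K/W
(1/r₁−1/r₂)/(4πk) = 0.1494 ⇒ k = 0.09822/(4π·0.1494) = 0.0523 W/m·K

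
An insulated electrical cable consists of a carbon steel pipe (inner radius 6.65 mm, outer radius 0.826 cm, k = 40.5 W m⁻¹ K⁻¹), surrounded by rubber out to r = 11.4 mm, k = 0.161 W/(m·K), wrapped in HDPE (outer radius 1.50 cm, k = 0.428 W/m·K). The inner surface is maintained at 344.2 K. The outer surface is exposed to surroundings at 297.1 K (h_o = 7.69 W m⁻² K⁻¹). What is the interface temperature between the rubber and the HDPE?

T = 335.8 K

Resistance network (inner→outer):
  R'_carbon steel = ln(0.00826/0.00665)/(2πk) = 0.2168/(2π·40.5) = 8.520×10^-4 m·K/W
  R'_rubber = ln(0.0114/0.00826)/(2πk) = 0.3222/(2π·0.161) = 0.3185 m·K/W
  R'_HDPE = ln(0.0150/0.0114)/(2πk) = 0.2744/(2π·0.428) = 0.1021 m·K/W
  R'_conv,out = 1/(2πr h) = 1/(2π·0.0150·7.69) = 1.380 m·K/W
ΣR = 8.520×10^-4 + 0.3185 + 0.1021 + 1.380 = 1.801 m·K/W
Q' = ΔT/ΣR = (344.2 K − 297.1 K)/1.801 = 26.15 W/m
From the inner boundary to the rubber/HDPE interface, ΣR_partial = 0.3194 m·K/W.
T_interface = T_in − Q'·ΣR_partial = 344.2 K − (26.15)(0.3194) = 335.8 K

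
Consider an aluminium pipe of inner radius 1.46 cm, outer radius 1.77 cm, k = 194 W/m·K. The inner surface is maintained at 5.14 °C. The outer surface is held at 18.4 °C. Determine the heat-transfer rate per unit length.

Q' = 2πk·ΔT/ln(r₂/r₁) = 2π × 194 × 13.26 / ln(0.0177/0.0146) = 83900 W/m

Q' = 83900 W/m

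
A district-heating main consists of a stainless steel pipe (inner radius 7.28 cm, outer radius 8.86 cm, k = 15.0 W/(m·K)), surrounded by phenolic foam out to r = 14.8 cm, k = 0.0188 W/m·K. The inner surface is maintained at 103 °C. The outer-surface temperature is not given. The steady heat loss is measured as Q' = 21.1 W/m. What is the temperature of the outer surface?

Sum the resistances:
  R'_stainless steel = ln(0.0886/0.0728)/(2πk) = 0.1964/(2π·15.0) = 0.002084 m·K/W
  R'_phenolic foam = ln(0.148/0.0886)/(2πk) = 0.5131/(2π·0.0188) = 4.344 m·K/W
ΣR = 4.346 m·K/W
ΔT = Q'·ΣR = 21.1 × 4.346 = 91.70 K
Heat flows outward, so T_out = T_in − ΔT = 103 − 91.70 = 11.3 °C

T_out = 11.3 °C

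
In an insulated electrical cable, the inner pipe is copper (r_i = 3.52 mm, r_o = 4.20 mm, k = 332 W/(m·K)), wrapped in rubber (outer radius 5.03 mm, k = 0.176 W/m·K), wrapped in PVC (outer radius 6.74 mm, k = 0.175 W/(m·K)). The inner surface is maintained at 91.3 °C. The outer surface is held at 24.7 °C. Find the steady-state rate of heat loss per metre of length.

Treat each layer as a resistance in series:
  R'_copper = ln(0.00420/0.00352)/(2πk) = 0.1766/(2π·332) = 8.467×10^-5 m·K/W
  R'_rubber = ln(0.00503/0.00420)/(2πk) = 0.1803/(2π·0.176) = 0.1631 m·K/W
  R'_PVC = ln(0.00674/0.00503)/(2πk) = 0.2926/(2π·0.175) = 0.2661 m·K/W
ΣR = 8.467×10^-5 + 0.1631 + 0.2661 = 0.4293 m·K/W
Q' = ΔT/ΣR = (91.3 °C − 24.7 °C)/0.4293 = 155 W/m

Q' = 155 W/m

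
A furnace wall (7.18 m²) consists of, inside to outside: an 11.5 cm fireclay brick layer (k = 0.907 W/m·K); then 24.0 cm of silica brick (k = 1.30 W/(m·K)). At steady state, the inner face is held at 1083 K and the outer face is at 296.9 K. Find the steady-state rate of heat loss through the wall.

Q = 18.1 kW

Series thermal resistances, inner to outer:
  R_fireclay brick = L/(kA) = 0.115/(0.907·7.18) = 0.01766 K/W
  R_silica brick = L/(kA) = 0.240/(1.30·7.18) = 0.02571 K/W
ΣR = 0.01766 + 0.02571 = 0.04337 K/W
Q = ΔT/ΣR = (1083 K − 296.9 K)/0.04337 = 18100 W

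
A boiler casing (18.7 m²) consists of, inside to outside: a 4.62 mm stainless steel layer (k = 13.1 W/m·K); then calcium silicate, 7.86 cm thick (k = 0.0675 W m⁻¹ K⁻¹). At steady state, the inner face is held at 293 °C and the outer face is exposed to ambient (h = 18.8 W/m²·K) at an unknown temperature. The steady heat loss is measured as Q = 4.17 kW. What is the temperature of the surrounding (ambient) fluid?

Series resistances:
  R_stainless steel = L/(kA) = 0.00462/(13.1·18.7) = 1.886×10^-5 K/W
  R_calcium silicate = L/(kA) = 0.0786/(0.0675·18.7) = 0.06227 K/W
  R_conv,out = 1/(hA) = 1/(18.8·18.7) = 0.002844 K/W
ΣR = 0.06513 K/W
ΔT = Q·ΣR = 4170 × 0.06513 = 271.6 K
Heat flows outward, so T_out = T_in − ΔT = 293 − 271.6 = 21.4 °C

T_out = 21.4 °C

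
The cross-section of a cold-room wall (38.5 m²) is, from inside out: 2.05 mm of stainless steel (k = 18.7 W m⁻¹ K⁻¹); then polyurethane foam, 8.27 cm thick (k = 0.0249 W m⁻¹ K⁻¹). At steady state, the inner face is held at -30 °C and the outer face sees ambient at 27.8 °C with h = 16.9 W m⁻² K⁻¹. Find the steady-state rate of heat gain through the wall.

Resistance network (inner→outer):
  R_stainless steel = L/(kA) = 0.00205/(18.7·38.5) = 2.847×10^-6 K/W
  R_polyurethane foam = L/(kA) = 0.0827/(0.0249·38.5) = 0.08627 K/W
  R_conv,out = 1/(hA) = 1/(16.9·38.5) = 0.001537 K/W
ΣR = 2.847×10^-6 + 0.08627 + 0.001537 = 0.08781 K/W
Q = ΔT/ΣR = (-30 °C − 27.8 °C)/0.08781 = -658 W
(Negative Q ⇒ heat flows inward; heat gain = 658 W.)

Q = 658 W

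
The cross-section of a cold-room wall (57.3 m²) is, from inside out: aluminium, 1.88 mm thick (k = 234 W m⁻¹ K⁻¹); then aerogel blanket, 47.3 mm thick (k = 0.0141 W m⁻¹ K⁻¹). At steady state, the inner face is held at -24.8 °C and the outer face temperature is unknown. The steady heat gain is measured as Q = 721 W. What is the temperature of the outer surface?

Sum the resistances:
  R_aluminium = L/(kA) = 0.00188/(234·57.3) = 1.402×10^-7 K/W
  R_aerogel blanket = L/(kA) = 0.0473/(0.0141·57.3) = 0.05854 K/W
ΣR = 0.05854 K/W
ΔT = Q·ΣR = 721 × 0.05854 = 42.21 K
Heat flows inward, so T_out = T_in + ΔT = -24.8 + 42.21 = 17.4 °C

T_out = 17.4 °C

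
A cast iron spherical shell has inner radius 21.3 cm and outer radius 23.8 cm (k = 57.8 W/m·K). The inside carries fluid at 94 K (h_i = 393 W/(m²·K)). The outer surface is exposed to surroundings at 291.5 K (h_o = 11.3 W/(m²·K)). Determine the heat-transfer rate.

Q = 1530 W

Series thermal resistances, inner to outer:
  R_conv,in = 1/(4πr²h) = 1/(4π·0.213²·393) = 0.004463 K/W
  R_cast iron = (1/0.213 − 1/0.238)/(4πk) = 0.4932/(4π·57.8) = 6.790×10^-4 K/W
  R_conv,out = 1/(4πr²h) = 1/(4π·0.238²·11.3) = 0.1243 K/W
ΣR = 0.004463 + 6.790×10^-4 + 0.1243 = 0.1294 K/W
Q = ΔT/ΣR = (94 K − 291.5 K)/0.1294 = -1530 W
(Negative Q ⇒ heat flows inward; heat gain = 1530 W.)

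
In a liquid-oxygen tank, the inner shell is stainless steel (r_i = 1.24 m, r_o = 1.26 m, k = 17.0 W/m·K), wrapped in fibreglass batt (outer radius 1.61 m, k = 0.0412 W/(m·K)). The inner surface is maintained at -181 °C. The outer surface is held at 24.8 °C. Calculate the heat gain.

Series thermal resistances, inner to outer:
  R_stainless steel = (1/1.24 − 1/1.26)/(4πk) = 0.01280/(4π·17.0) = 5.992×10^-5 K/W
  R_fibreglass batt = (1/1.26 − 1/1.61)/(4πk) = 0.1725/(4π·0.0412) = 0.3332 K/W
ΣR = 5.992×10^-5 + 0.3332 = 0.3333 K/W
Q = ΔT/ΣR = (-181 °C − 24.8 °C)/0.3333 = -617 W
(Negative Q ⇒ heat flows inward; heat gain = 617 W.)

Q = 617 W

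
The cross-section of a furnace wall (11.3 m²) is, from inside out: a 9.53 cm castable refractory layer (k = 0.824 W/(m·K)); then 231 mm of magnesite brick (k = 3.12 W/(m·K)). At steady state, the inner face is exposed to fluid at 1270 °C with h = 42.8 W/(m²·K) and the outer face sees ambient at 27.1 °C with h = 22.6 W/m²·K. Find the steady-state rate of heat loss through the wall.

Q = 54.6 kW

Resistance network (inner→outer):
  R_conv,in = 1/(hA) = 1/(42.8·11.3) = 0.002068 K/W
  R_castable refractory = L/(kA) = 0.0953/(0.824·11.3) = 0.01023 K/W
  R_magnesite brick = L/(kA) = 0.231/(3.12·11.3) = 0.006552 K/W
  R_conv,out = 1/(hA) = 1/(22.6·11.3) = 0.003916 K/W
ΣR = 0.002068 + 0.01023 + 0.006552 + 0.003916 = 0.02277 K/W
Q = ΔT/ΣR = (1270 °C − 27.1 °C)/0.02277 = 54600 W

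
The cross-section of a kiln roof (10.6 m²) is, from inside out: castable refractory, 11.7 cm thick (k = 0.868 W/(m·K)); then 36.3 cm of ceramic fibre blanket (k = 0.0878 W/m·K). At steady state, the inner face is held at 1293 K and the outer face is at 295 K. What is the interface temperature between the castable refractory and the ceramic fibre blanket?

T = 1261 K

Resistance network (inner→outer):
  R_castable refractory = L/(kA) = 0.117/(0.868·10.6) = 0.01272 K/W
  R_ceramic fibre blanket = L/(kA) = 0.363/(0.0878·10.6) = 0.3900 K/W
ΣR = 0.01272 + 0.3900 = 0.4027 K/W
Q = ΔT/ΣR = (1293 K − 295 K)/0.4027 = 2478 W
From the inner boundary to the castable refractory/ceramic fibre blanket interface, ΣR_partial = 0.01272 K/W.
T_interface = T_in − Q·ΣR_partial = 1293 K − (2478)(0.01272) = 1261 K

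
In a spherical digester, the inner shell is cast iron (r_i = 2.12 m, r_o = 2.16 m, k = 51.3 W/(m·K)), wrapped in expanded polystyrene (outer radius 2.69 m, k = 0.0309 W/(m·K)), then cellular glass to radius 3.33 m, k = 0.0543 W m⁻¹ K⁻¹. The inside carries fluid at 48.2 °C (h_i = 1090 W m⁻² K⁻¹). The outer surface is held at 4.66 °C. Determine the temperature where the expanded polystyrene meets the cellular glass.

T = 18.1 °C

Resistance network (inner→outer):
  R_conv,in = 1/(4πr²h) = 1/(4π·2.12²·1090) = 1.624×10^-5 K/W
  R_cast iron = (1/2.12 − 1/2.16)/(4πk) = 0.008735/(4π·51.3) = 1.355×10^-5 K/W
  R_expanded polystyrene = (1/2.16 − 1/2.69)/(4πk) = 0.09122/(4π·0.0309) = 0.2349 K/W
  R_cellular glass = (1/2.69 − 1/3.33)/(4πk) = 0.07145/(4π·0.0543) = 0.1047 K/W
ΣR = 1.624×10^-5 + 1.355×10^-5 + 0.2349 + 0.1047 = 0.3396 K/W
Q = ΔT/ΣR = (48.2 °C − 4.66 °C)/0.3396 = 128.2 W
From the inner boundary to the expanded polystyrene/cellular glass interface, ΣR_partial = 0.2349 K/W.
T_interface = T_in − Q·ΣR_partial = 48.2 °C − (128.2)(0.2349) = 18.1 °C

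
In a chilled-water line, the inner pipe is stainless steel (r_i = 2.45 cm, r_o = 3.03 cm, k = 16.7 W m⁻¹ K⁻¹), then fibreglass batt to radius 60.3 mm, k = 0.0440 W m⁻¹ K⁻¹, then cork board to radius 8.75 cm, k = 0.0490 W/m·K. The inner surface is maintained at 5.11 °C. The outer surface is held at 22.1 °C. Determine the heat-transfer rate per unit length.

Q' = 4.59 W/m

Resistance network (inner→outer):
  R'_stainless steel = ln(0.0303/0.0245)/(2πk) = 0.2125/(2π·16.7) = 0.002025 m·K/W
  R'_fibreglass batt = ln(0.0603/0.0303)/(2πk) = 0.6882/(2π·0.0440) = 2.489 m·K/W
  R'_cork board = ln(0.0875/0.0603)/(2πk) = 0.3723/(2π·0.0490) = 1.209 m·K/W
ΣR = 0.002025 + 2.489 + 1.209 = 3.700 m·K/W
Q' = ΔT/ΣR = (5.11 °C − 22.1 °C)/3.700 = -4.59 W/m
(Negative Q' ⇒ heat flows inward; heat gain = 4.59 W/m.)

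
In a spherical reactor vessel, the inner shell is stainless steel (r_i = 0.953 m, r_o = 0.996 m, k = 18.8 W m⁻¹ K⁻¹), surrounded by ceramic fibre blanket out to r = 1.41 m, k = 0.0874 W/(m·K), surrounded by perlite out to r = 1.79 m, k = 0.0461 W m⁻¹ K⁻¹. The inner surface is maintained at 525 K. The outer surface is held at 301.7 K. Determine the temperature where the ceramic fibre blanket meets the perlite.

T = 412 K

Series thermal resistances, inner to outer:
  R_stainless steel = (1/0.953 − 1/0.996)/(4πk) = 0.04530/(4π·18.8) = 1.918×10^-4 K/W
  R_ceramic fibre blanket = (1/0.996 − 1/1.41)/(4πk) = 0.2948/(4π·0.0874) = 0.2684 K/W
  R_perlite = (1/1.41 − 1/1.79)/(4πk) = 0.1506/(4π·0.0461) = 0.2599 K/W
ΣR = 1.918×10^-4 + 0.2684 + 0.2599 = 0.5285 K/W
Q = ΔT/ΣR = (525 K − 301.7 K)/0.5285 = 422.5 W
From the inner boundary to the ceramic fibre blanket/perlite interface, ΣR_partial = 0.2686 K/W.
T_interface = T_in − Q·ΣR_partial = 525 K − (422.5)(0.2686) = 412 K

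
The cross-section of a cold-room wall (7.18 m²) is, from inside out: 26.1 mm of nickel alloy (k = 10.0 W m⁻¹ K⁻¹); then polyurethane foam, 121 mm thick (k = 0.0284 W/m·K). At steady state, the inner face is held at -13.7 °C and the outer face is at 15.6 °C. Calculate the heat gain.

Q = 49.3 W

Series thermal resistances, inner to outer:
  R_nickel alloy = L/(kA) = 0.0261/(10.0·7.18) = 3.635×10^-4 K/W
  R_polyurethane foam = L/(kA) = 0.121/(0.0284·7.18) = 0.5934 K/W
ΣR = 3.635×10^-4 + 0.5934 = 0.5938 K/W
Q = ΔT/ΣR = (-13.7 °C − 15.6 °C)/0.5938 = -49.3 W
(Negative Q ⇒ heat flows inward; heat gain = 49.3 W.)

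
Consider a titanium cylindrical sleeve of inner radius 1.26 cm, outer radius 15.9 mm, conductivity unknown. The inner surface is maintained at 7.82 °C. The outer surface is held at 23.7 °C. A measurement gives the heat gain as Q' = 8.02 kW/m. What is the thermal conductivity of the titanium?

ΣR = ΔT/Q' = |7.82 − 23.7|/8020 = 0.001980 m·K/W
ln(r₂/r₁)/(2πk) = 0.001980 ⇒ k = 0.2326/(2π·0.001980) = 18.7 W/m·K

k = 18.7 W/m·K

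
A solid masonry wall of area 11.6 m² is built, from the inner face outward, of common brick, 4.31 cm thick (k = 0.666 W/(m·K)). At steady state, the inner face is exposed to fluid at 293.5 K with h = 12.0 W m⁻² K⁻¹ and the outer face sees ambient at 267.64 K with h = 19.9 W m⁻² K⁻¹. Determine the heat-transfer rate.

Q = 1510 W

Treat each layer as a resistance in series:
  R_conv,in = 1/(hA) = 1/(12.0·11.6) = 0.007184 K/W
  R_common brick = L/(kA) = 0.0431/(0.666·11.6) = 0.005579 K/W
  R_conv,out = 1/(hA) = 1/(19.9·11.6) = 0.004332 K/W
ΣR = 0.007184 + 0.005579 + 0.004332 = 0.01709 K/W
Q = ΔT/ΣR = (293.5 K − 267.64 K)/0.01709 = 1510 W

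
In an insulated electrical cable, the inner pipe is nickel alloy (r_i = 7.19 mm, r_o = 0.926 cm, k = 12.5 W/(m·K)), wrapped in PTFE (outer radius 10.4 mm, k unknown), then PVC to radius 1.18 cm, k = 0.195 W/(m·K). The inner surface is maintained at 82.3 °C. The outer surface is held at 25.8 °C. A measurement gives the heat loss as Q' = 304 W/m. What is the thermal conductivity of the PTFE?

k = 0.232 W/m·K

ΣR = ΔT/Q' = |82.3 − 25.8|/304 = 0.1859 m·K/W
Known resistances:
  R'_nickel alloy = ln(0.00926/0.00719)/(2πk) = 0.2530/(2π·12.5) = 0.003221 m·K/W
  R'_PVC = ln(0.0118/0.0104)/(2πk) = 0.1263/(2π·0.195) = 0.1031 m·K/W
R_PTFE = ΣR − ΣR_known = 0.1859 − 0.1063 = 0.07960 m·K/W
ln(r₂/r₁)/(2πk) = 0.07960 ⇒ k = 0.1161/(2π·0.07960) = 0.232 W/m·K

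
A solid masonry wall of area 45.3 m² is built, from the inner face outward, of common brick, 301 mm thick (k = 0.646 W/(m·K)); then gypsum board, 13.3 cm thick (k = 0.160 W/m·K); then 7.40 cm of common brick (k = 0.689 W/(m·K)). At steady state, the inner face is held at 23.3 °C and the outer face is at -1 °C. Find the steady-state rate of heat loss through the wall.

Treat each layer as a resistance in series:
  R_common brick = L/(kA) = 0.301/(0.646·45.3) = 0.01029 K/W
  R_gypsum board = L/(kA) = 0.133/(0.160·45.3) = 0.01835 K/W
  R_common brick = L/(kA) = 0.0740/(0.689·45.3) = 0.002371 K/W
ΣR = 0.01029 + 0.01835 + 0.002371 = 0.03101 K/W
Q = ΔT/ΣR = (23.3 °C − -1 °C)/0.03101 = 784 W

Q = 784 W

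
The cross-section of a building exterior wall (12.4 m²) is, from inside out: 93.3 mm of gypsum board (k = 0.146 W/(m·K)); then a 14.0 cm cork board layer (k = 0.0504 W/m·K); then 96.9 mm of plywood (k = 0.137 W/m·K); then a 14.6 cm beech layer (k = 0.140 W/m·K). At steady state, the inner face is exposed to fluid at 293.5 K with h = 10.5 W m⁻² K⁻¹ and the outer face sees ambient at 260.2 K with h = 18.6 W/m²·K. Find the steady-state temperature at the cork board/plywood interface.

Series thermal resistances, inner to outer:
  R_conv,in = 1/(hA) = 1/(10.5·12.4) = 0.007680 K/W
  R_gypsum board = L/(kA) = 0.0933/(0.146·12.4) = 0.05154 K/W
  R_cork board = L/(kA) = 0.140/(0.0504·12.4) = 0.2240 K/W
  R_plywood = L/(kA) = 0.0969/(0.137·12.4) = 0.05704 K/W
  R_beech = L/(kA) = 0.146/(0.140·12.4) = 0.08410 K/W
  R_conv,out = 1/(hA) = 1/(18.6·12.4) = 0.004336 K/W
ΣR = 0.007680 + 0.05154 + 0.2240 + 0.05704 + 0.08410 + 0.004336 = 0.4287 K/W
Q = ΔT/ΣR = (293.5 K − 260.2 K)/0.4287 = 77.68 W
From the inner boundary to the cork board/plywood interface, ΣR_partial = 0.2832 K/W.
T_interface = T_in − Q·ΣR_partial = 293.5 K − (77.68)(0.2832) = 271.50 K

T = 271.50 K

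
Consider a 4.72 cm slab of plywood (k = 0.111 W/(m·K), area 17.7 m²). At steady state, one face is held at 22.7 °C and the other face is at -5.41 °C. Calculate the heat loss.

Q = 1170 W

Q = kA·ΔT/L = 0.111 × 17.7 × |22.7 °C − -5.41 °C| / 0.0472 = 1170 W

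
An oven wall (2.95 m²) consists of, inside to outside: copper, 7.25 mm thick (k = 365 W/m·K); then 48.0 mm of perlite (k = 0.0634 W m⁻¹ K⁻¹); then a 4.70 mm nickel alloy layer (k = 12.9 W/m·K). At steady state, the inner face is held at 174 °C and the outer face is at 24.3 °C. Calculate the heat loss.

Q = 583 W

Treat each layer as a resistance in series:
  R_copper = L/(kA) = 0.00725/(365·2.95) = 6.733×10^-6 K/W
  R_perlite = L/(kA) = 0.0480/(0.0634·2.95) = 0.2566 K/W
  R_nickel alloy = L/(kA) = 0.00470/(12.9·2.95) = 1.235×10^-4 K/W
ΣR = 6.733×10^-6 + 0.2566 + 1.235×10^-4 = 0.2567 K/W
Q = ΔT/ΣR = (174 °C − 24.3 °C)/0.2567 = 583 W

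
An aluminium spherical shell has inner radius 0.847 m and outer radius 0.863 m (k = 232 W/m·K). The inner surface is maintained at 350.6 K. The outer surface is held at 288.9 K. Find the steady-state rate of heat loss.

Q = 4πk·ΔT/(1/r₁ − 1/r₂) = 4π × 232 × 61.7 / (1/0.847 − 1/0.863) = 8.22×10^6 W

Q = 8220 kW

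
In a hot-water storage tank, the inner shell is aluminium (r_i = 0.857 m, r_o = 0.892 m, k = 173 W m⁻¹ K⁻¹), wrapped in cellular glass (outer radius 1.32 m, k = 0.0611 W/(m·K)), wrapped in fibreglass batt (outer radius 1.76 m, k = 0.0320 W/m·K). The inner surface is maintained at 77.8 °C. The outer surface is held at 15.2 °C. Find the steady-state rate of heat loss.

Q = 66.3 W

Series thermal resistances, inner to outer:
  R_aluminium = (1/0.857 − 1/0.892)/(4πk) = 0.04578/(4π·173) = 2.106×10^-5 K/W
  R_cellular glass = (1/0.892 − 1/1.32)/(4πk) = 0.3635/(4π·0.0611) = 0.4734 K/W
  R_fibreglass batt = (1/1.32 − 1/1.76)/(4πk) = 0.1894/(4π·0.0320) = 0.4710 K/W
ΣR = 2.106×10^-5 + 0.4734 + 0.4710 = 0.9444 K/W
Q = ΔT/ΣR = (77.8 °C − 15.2 °C)/0.9444 = 66.3 W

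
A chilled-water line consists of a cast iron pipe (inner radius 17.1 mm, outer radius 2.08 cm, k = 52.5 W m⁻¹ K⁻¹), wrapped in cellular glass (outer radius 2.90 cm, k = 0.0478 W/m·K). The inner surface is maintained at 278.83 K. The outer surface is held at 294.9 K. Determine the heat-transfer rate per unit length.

Q' = 14.5 W/m

Series thermal resistances, inner to outer:
  R'_cast iron = ln(0.0208/0.0171)/(2πk) = 0.1959/(2π·52.5) = 5.938×10^-4 m·K/W
  R'_cellular glass = ln(0.0290/0.0208)/(2πk) = 0.3323/(2π·0.0478) = 1.107 m·K/W
ΣR = 5.938×10^-4 + 1.107 = 1.108 m·K/W
Q' = ΔT/ΣR = (278.83 K − 294.9 K)/1.108 = -14.5 W/m
(Negative Q' ⇒ heat flows inward; heat gain = 14.5 W/m.)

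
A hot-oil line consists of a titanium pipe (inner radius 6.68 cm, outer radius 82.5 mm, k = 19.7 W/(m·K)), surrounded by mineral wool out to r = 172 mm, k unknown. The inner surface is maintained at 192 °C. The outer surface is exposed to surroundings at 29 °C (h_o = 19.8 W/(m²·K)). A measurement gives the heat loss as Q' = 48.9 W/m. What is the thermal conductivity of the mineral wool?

ΣR = ΔT/Q' = |192 − 29|/48.9 = 3.333 m·K/W
Known resistances:
  R'_titanium = ln(0.0825/0.0668)/(2πk) = 0.2111/(2π·19.7) = 0.001705 m·K/W
  R'_conv,out = 1/(2πr h) = 1/(2π·0.172·19.8) = 0.04673 m·K/W
R_mineral wool = ΣR − ΣR_known = 3.333 − 0.04843 = 3.285 m·K/W
ln(r₂/r₁)/(2πk) = 3.285 ⇒ k = 0.7347/(2π·3.285) = 0.0356 W/m·K

k = 0.0356 W/m·K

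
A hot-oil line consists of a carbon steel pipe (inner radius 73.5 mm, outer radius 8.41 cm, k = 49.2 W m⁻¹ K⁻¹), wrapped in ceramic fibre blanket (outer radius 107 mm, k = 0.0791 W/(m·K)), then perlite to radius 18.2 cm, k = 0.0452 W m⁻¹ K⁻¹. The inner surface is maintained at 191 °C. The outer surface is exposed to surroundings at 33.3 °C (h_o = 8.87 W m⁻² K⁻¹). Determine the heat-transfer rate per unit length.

Resistance network (inner→outer):
  R'_carbon steel = ln(0.0841/0.0735)/(2πk) = 0.1347/(2π·49.2) = 4.358×10^-4 m·K/W
  R'_ceramic fibre blanket = ln(0.107/0.0841)/(2πk) = 0.2408/(2π·0.0791) = 0.4846 m·K/W
  R'_perlite = ln(0.182/0.107)/(2πk) = 0.5312/(2π·0.0452) = 1.870 m·K/W
  R'_conv,out = 1/(2πr h) = 1/(2π·0.182·8.87) = 0.09859 m·K/W
ΣR = 4.358×10^-4 + 0.4846 + 1.870 + 0.09859 = 2.454 m·K/W
Q' = ΔT/ΣR = (191 °C − 33.3 °C)/2.454 = 64.3 W/m

Q' = 64.3 W/m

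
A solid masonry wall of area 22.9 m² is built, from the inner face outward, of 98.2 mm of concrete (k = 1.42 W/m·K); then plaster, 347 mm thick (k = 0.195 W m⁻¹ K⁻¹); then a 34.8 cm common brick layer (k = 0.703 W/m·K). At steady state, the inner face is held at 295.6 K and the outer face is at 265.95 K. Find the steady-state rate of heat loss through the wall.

Q = 290 W

Treat each layer as a resistance in series:
  R_concrete = L/(kA) = 0.0982/(1.42·22.9) = 0.003020 K/W
  R_plaster = L/(kA) = 0.347/(0.195·22.9) = 0.07771 K/W
  R_common brick = L/(kA) = 0.348/(0.703·22.9) = 0.02162 K/W
ΣR = 0.003020 + 0.07771 + 0.02162 = 0.1023 K/W
Q = ΔT/ΣR = (295.6 K − 265.95 K)/0.1023 = 290 W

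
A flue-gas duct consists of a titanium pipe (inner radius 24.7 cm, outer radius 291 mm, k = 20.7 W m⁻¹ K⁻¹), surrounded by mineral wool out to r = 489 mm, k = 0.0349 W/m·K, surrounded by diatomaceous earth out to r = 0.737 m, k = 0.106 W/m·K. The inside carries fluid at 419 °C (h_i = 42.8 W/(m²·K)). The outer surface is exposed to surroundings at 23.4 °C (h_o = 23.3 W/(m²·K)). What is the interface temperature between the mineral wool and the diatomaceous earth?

Resistance network (inner→outer):
  R'_conv,in = 1/(2πr h) = 1/(2π·0.247·42.8) = 0.01505 m·K/W
  R'_titanium = ln(0.291/0.247)/(2πk) = 0.1639/(2π·20.7) = 0.001260 m·K/W
  R'_mineral wool = ln(0.489/0.291)/(2πk) = 0.5190/(2π·0.0349) = 2.367 m·K/W
  R'_diatomaceous earth = ln(0.737/0.489)/(2πk) = 0.4102/(2π·0.106) = 0.6159 m·K/W
  R'_conv,out = 1/(2πr h) = 1/(2π·0.737·23.3) = 0.009268 m·K/W
ΣR = 0.01505 + 0.001260 + 2.367 + 0.6159 + 0.009268 = 3.008 m·K/W
Q' = ΔT/ΣR = (419 °C − 23.4 °C)/3.008 = 131.5 W/m
From the inner boundary to the mineral wool/diatomaceous earth interface, ΣR_partial = 2.383 m·K/W.
T_interface = T_in − Q'·ΣR_partial = 419 °C − (131.5)(2.383) = 106 °C

T = 106 °C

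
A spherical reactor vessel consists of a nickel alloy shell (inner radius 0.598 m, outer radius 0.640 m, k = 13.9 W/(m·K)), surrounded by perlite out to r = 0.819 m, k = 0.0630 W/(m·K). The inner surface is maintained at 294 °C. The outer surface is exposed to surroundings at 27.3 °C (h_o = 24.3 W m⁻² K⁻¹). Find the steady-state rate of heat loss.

Resistance network (inner→outer):
  R_nickel alloy = (1/0.598 − 1/0.640)/(4πk) = 0.1097/(4π·13.9) = 6.283×10^-4 K/W
  R_perlite = (1/0.640 − 1/0.819)/(4πk) = 0.3415/(4π·0.0630) = 0.4314 K/W
  R_conv,out = 1/(4πr²h) = 1/(4π·0.819²·24.3) = 0.004882 K/W
ΣR = 6.283×10^-4 + 0.4314 + 0.004882 = 0.4369 K/W
Q = ΔT/ΣR = (294 °C − 27.3 °C)/0.4369 = 610 W

Q = 610 W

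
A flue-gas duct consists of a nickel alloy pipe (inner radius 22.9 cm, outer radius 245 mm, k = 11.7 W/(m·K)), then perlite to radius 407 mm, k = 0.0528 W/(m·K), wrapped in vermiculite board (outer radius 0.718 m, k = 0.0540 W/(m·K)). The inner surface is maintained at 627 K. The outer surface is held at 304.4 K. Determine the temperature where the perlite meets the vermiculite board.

Series thermal resistances, inner to outer:
  R'_nickel alloy = ln(0.245/0.229)/(2πk) = 0.06754/(2π·11.7) = 9.187×10^-4 m·K/W
  R'_perlite = ln(0.407/0.245)/(2πk) = 0.5076/(2π·0.0528) = 1.530 m·K/W
  R'_vermiculite board = ln(0.718/0.407)/(2πk) = 0.5677/(2π·0.0540) = 1.673 m·K/W
ΣR = 9.187×10^-4 + 1.530 + 1.673 = 3.204 m·K/W
Q' = ΔT/ΣR = (627 K − 304.4 K)/3.204 = 100.7 W/m
From the inner boundary to the perlite/vermiculite board interface, ΣR_partial = 1.531 m·K/W.
T_interface = T_in − Q'·ΣR_partial = 627 K − (100.7)(1.531) = 473 K

T = 473 K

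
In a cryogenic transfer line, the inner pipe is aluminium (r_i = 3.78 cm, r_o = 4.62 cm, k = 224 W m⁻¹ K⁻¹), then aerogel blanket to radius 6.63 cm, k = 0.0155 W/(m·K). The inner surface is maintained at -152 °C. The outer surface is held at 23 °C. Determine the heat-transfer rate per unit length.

Q' = 47.2 W/m

Series thermal resistances, inner to outer:
  R'_aluminium = ln(0.0462/0.0378)/(2πk) = 0.2007/(2π·224) = 1.426×10^-4 m·K/W
  R'_aerogel blanket = ln(0.0663/0.0462)/(2πk) = 0.3612/(2π·0.0155) = 3.709 m·K/W
ΣR = 1.426×10^-4 + 3.709 = 3.709 m·K/W
Q' = ΔT/ΣR = (-152 °C − 23 °C)/3.709 = -47.2 W/m
(Negative Q' ⇒ heat flows inward; heat gain = 47.2 W/m.)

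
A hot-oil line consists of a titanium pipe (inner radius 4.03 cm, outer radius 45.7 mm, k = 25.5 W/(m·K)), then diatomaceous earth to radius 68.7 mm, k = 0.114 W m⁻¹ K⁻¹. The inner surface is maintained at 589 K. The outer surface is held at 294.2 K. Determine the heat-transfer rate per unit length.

Q' = 517 W/m

Resistance network (inner→outer):
  R'_titanium = ln(0.0457/0.0403)/(2πk) = 0.1257/(2π·25.5) = 7.848×10^-4 m·K/W
  R'_diatomaceous earth = ln(0.0687/0.0457)/(2πk) = 0.4077/(2π·0.114) = 0.5691 m·K/W
ΣR = 7.848×10^-4 + 0.5691 = 0.5699 m·K/W
Q' = ΔT/ΣR = (589 K − 294.2 K)/0.5699 = 517 W/m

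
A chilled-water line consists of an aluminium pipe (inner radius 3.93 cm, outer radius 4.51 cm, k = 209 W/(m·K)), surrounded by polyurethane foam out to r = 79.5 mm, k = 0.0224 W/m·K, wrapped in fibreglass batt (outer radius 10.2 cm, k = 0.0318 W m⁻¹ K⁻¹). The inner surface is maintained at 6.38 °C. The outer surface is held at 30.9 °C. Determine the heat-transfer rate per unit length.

Q' = 4.65 W/m

Series thermal resistances, inner to outer:
  R'_aluminium = ln(0.0451/0.0393)/(2πk) = 0.1377/(2π·209) = 1.048×10^-4 m·K/W
  R'_polyurethane foam = ln(0.0795/0.0451)/(2πk) = 0.5669/(2π·0.0224) = 4.028 m·K/W
  R'_fibreglass batt = ln(0.102/0.0795)/(2πk) = 0.2492/(2π·0.0318) = 1.247 m·K/W
ΣR = 1.048×10^-4 + 4.028 + 1.247 = 5.275 m·K/W
Q' = ΔT/ΣR = (6.38 °C − 30.9 °C)/5.275 = -4.65 W/m
(Negative Q' ⇒ heat flows inward; heat gain = 4.65 W/m.)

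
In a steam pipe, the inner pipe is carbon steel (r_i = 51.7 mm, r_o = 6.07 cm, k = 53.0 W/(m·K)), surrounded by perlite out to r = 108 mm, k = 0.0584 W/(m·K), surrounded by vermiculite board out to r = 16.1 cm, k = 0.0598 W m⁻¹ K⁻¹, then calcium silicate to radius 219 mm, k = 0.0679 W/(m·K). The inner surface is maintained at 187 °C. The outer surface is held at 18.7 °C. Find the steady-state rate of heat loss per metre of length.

Resistance network (inner→outer):
  R'_carbon steel = ln(0.0607/0.0517)/(2πk) = 0.1605/(2π·53.0) = 4.819×10^-4 m·K/W
  R'_perlite = ln(0.108/0.0607)/(2πk) = 0.5762/(2π·0.0584) = 1.570 m·K/W
  R'_vermiculite board = ln(0.161/0.108)/(2πk) = 0.3993/(2π·0.0598) = 1.063 m·K/W
  R'_calcium silicate = ln(0.219/0.161)/(2πk) = 0.3077/(2π·0.0679) = 0.7212 m·K/W
ΣR = 4.819×10^-4 + 1.570 + 1.063 + 0.7212 = 3.355 m·K/W
Q' = ΔT/ΣR = (187 °C − 18.7 °C)/3.355 = 50.2 W/m

Q' = 50.2 W/m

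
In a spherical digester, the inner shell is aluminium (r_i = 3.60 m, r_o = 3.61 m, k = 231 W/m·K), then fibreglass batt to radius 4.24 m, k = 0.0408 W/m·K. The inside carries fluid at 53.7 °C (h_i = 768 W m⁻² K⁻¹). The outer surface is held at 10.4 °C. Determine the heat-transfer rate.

Treat each layer as a resistance in series:
  R_conv,in = 1/(4πr²h) = 1/(4π·3.60²·768) = 7.995×10^-6 K/W
  R_aluminium = (1/3.60 − 1/3.61)/(4πk) = 7.695×10^-4/(4π·231) = 2.651×10^-7 K/W
  R_fibreglass batt = (1/3.61 − 1/4.24)/(4πk) = 0.04116/(4π·0.0408) = 0.08028 K/W
ΣR = 7.995×10^-6 + 2.651×10^-7 + 0.08028 = 0.08029 K/W
Q = ΔT/ΣR = (53.7 °C − 10.4 °C)/0.08029 = 539 W

Q = 539 W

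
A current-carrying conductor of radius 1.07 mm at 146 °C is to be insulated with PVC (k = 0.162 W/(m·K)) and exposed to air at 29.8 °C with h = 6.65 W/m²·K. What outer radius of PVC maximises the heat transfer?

For a cylinder, r_cr = k_ins/h = 0.162/6.65 = 0.0244 m = 2.44 cm

r_cr = 2.44 cm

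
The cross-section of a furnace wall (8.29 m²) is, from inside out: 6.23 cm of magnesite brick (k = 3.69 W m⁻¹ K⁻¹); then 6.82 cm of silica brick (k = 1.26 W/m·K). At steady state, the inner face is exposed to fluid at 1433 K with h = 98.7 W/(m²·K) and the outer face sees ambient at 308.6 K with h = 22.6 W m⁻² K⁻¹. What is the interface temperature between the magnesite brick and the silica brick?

Series thermal resistances, inner to outer:
  R_conv,in = 1/(hA) = 1/(98.7·8.29) = 0.001222 K/W
  R_magnesite brick = L/(kA) = 0.0623/(3.69·8.29) = 0.002037 K/W
  R_silica brick = L/(kA) = 0.0682/(1.26·8.29) = 0.006529 K/W
  R_conv,out = 1/(hA) = 1/(22.6·8.29) = 0.005337 K/W
ΣR = 0.001222 + 0.002037 + 0.006529 + 0.005337 = 0.01512 K/W
Q = ΔT/ΣR = (1433 K − 308.6 K)/0.01512 = 74370 W
From the inner boundary to the magnesite brick/silica brick interface, ΣR_partial = 0.003259 K/W.
T_interface = T_in − Q·ΣR_partial = 1433 K − (74370)(0.003259) = 1191 K

T = 1191 K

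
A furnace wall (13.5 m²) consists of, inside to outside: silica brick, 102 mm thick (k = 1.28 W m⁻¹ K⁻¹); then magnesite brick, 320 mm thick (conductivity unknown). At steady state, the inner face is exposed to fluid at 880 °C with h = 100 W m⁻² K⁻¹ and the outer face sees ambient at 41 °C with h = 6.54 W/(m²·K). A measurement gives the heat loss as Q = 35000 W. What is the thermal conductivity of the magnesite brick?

k = 3.95 W/m·K

ΣR = ΔT/Q = |880 − 41|/35000 = 0.02397 K/W
Known resistances:
  R_conv,in = 1/(hA) = 1/(100·13.5) = 7.407×10^-4 K/W
  R_silica brick = L/(kA) = 0.102/(1.28·13.5) = 0.005903 K/W
  R_conv,out = 1/(hA) = 1/(6.54·13.5) = 0.01133 K/W
R_magnesite brick = ΣR − ΣR_known = 0.02397 − 0.01797 = 0.006000 K/W
L/(kA) = 0.006000 ⇒ k = 0.320/(0.006000·13.5) = 3.95 W/m·K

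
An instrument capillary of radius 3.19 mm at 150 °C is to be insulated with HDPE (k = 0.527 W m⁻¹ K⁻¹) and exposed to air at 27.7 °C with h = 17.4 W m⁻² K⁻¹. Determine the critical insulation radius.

For a cylinder, r_cr = k_ins/h = 0.527/17.4 = 0.0303 m = 3.03 cm

r_cr = 3.03 cm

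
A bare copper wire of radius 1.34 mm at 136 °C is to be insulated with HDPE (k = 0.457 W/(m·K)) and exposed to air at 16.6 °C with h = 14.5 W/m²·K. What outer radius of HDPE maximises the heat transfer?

For a cylinder, r_cr = k_ins/h = 0.457/14.5 = 0.0315 m = 3.15 cm

r_cr = 3.15 cm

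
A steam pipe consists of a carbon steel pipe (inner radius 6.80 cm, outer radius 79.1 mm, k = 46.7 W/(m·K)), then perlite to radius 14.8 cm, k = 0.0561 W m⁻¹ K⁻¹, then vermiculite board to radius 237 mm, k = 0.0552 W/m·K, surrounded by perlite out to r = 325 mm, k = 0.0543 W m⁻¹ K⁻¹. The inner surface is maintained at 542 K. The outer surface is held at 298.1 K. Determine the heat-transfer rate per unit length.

Treat each layer as a resistance in series:
  R'_carbon steel = ln(0.0791/0.0680)/(2πk) = 0.1512/(2π·46.7) = 5.153×10^-4 m·K/W
  R'_perlite = ln(0.148/0.0791)/(2πk) = 0.6265/(2π·0.0561) = 1.777 m·K/W
  R'_vermiculite board = ln(0.237/0.148)/(2πk) = 0.4708/(2π·0.0552) = 1.358 m·K/W
  R'_perlite = ln(0.325/0.237)/(2πk) = 0.3158/(2π·0.0543) = 0.9255 m·K/W
ΣR = 5.153×10^-4 + 1.777 + 1.358 + 0.9255 = 4.061 m·K/W
Q' = ΔT/ΣR = (542 K − 298.1 K)/4.061 = 60.1 W/m

Q' = 60.1 W/m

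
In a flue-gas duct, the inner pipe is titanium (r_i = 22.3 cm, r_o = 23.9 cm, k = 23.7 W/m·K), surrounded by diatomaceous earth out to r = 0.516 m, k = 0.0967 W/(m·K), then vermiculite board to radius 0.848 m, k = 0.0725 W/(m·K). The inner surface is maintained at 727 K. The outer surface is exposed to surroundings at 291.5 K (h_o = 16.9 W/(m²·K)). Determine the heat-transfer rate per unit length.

Q' = 184 W/m

Series thermal resistances, inner to outer:
  R'_titanium = ln(0.239/0.223)/(2πk) = 0.06929/(2π·23.7) = 4.653×10^-4 m·K/W
  R'_diatomaceous earth = ln(0.516/0.239)/(2πk) = 0.7696/(2π·0.0967) = 1.267 m·K/W
  R'_vermiculite board = ln(0.848/0.516)/(2πk) = 0.4968/(2π·0.0725) = 1.091 m·K/W
  R'_conv,out = 1/(2πr h) = 1/(2π·0.848·16.9) = 0.01111 m·K/W
ΣR = 4.653×10^-4 + 1.267 + 1.091 + 0.01111 = 2.370 m·K/W
Q' = ΔT/ΣR = (727 K − 291.5 K)/2.370 = 184 W/m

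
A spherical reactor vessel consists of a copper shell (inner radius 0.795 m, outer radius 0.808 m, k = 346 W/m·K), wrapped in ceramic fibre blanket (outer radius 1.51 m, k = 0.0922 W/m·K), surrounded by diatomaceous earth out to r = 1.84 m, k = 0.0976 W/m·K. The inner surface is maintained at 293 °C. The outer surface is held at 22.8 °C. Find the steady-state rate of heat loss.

Treat each layer as a resistance in series:
  R_copper = (1/0.795 − 1/0.808)/(4πk) = 0.02024/(4π·346) = 4.655×10^-6 K/W
  R_ceramic fibre blanket = (1/0.808 − 1/1.51)/(4πk) = 0.5754/(4π·0.0922) = 0.4966 K/W
  R_diatomaceous earth = (1/1.51 − 1/1.84)/(4πk) = 0.1188/(4π·0.0976) = 0.09684 K/W
ΣR = 4.655×10^-6 + 0.4966 + 0.09684 = 0.5934 K/W
Q = ΔT/ΣR = (293 °C − 22.8 °C)/0.5934 = 455 W

Q = 455 W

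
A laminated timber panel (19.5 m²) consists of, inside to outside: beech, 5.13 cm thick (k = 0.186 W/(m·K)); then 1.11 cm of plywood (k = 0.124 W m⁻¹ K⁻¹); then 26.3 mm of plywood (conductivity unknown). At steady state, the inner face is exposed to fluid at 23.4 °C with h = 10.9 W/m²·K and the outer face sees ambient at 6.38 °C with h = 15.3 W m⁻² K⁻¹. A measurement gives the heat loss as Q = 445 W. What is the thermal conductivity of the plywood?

ΣR = ΔT/Q = |23.4 − 6.38|/445 = 0.03825 K/W
Known resistances:
  R_conv,in = 1/(hA) = 1/(10.9·19.5) = 0.004705 K/W
  R_beech = L/(kA) = 0.0513/(0.186·19.5) = 0.01414 K/W
  R_plywood = L/(kA) = 0.0111/(0.124·19.5) = 0.004591 K/W
  R_conv,out = 1/(hA) = 1/(15.3·19.5) = 0.003352 K/W
R_plywood = ΣR − ΣR_known = 0.03825 − 0.02679 = 0.01146 K/W
L/(kA) = 0.01146 ⇒ k = 0.0263/(0.01146·19.5) = 0.118 W/m·K

k = 0.118 W/m·K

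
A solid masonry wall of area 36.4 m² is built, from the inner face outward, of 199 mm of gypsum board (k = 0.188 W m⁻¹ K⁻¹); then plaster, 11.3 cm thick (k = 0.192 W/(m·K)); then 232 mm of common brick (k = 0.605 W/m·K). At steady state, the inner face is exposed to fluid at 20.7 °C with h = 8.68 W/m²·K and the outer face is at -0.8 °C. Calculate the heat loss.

Resistance network (inner→outer):
  R_conv,in = 1/(hA) = 1/(8.68·36.4) = 0.003165 K/W
  R_gypsum board = L/(kA) = 0.199/(0.188·36.4) = 0.02908 K/W
  R_plaster = L/(kA) = 0.113/(0.192·36.4) = 0.01617 K/W
  R_common brick = L/(kA) = 0.232/(0.605·36.4) = 0.01053 K/W
ΣR = 0.003165 + 0.02908 + 0.01617 + 0.01053 = 0.05895 K/W
Q = ΔT/ΣR = (20.7 °C − -0.8 °C)/0.05895 = 365 W

Q = 365 W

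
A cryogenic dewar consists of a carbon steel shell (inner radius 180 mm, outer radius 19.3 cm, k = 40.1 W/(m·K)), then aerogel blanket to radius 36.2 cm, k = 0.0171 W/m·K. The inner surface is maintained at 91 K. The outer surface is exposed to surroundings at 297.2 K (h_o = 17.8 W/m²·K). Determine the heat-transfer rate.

Series thermal resistances, inner to outer:
  R_carbon steel = (1/0.180 − 1/0.193)/(4πk) = 0.3742/(4π·40.1) = 7.426×10^-4 K/W
  R_aerogel blanket = (1/0.193 − 1/0.362)/(4πk) = 2.419/(4π·0.0171) = 11.26 K/W
  R_conv,out = 1/(4πr²h) = 1/(4π·0.362²·17.8) = 0.03412 K/W
ΣR = 7.426×10^-4 + 11.26 + 0.03412 = 11.29 K/W
Q = ΔT/ΣR = (91 K − 297.2 K)/11.29 = -18.3 W
(Negative Q ⇒ heat flows inward; heat gain = 18.3 W.)

Q = 18.3 W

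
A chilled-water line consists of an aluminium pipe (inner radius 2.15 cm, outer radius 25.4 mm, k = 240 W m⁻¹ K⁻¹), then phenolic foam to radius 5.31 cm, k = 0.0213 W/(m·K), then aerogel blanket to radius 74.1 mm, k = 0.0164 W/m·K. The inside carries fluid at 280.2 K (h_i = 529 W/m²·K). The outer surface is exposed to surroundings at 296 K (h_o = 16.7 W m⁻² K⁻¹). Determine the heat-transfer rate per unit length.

Resistance network (inner→outer):
  R'_conv,in = 1/(2πr h) = 1/(2π·0.0215·529) = 0.01399 m·K/W
  R'_aluminium = ln(0.0254/0.0215)/(2πk) = 0.1667/(2π·240) = 1.105×10^-4 m·K/W
  R'_phenolic foam = ln(0.0531/0.0254)/(2πk) = 0.7374/(2π·0.0213) = 5.510 m·K/W
  R'_aerogel blanket = ln(0.0741/0.0531)/(2πk) = 0.3332/(2π·0.0164) = 3.234 m·K/W
  R'_conv,out = 1/(2πr h) = 1/(2π·0.0741·16.7) = 0.1286 m·K/W
ΣR = 0.01399 + 1.105×10^-4 + 5.510 + 3.234 + 0.1286 = 8.887 m·K/W
Q' = ΔT/ΣR = (280.2 K − 296 K)/8.887 = -1.78 W/m
(Negative Q' ⇒ heat flows inward; heat gain = 1.78 W/m.)

Q' = 1.78 W/m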